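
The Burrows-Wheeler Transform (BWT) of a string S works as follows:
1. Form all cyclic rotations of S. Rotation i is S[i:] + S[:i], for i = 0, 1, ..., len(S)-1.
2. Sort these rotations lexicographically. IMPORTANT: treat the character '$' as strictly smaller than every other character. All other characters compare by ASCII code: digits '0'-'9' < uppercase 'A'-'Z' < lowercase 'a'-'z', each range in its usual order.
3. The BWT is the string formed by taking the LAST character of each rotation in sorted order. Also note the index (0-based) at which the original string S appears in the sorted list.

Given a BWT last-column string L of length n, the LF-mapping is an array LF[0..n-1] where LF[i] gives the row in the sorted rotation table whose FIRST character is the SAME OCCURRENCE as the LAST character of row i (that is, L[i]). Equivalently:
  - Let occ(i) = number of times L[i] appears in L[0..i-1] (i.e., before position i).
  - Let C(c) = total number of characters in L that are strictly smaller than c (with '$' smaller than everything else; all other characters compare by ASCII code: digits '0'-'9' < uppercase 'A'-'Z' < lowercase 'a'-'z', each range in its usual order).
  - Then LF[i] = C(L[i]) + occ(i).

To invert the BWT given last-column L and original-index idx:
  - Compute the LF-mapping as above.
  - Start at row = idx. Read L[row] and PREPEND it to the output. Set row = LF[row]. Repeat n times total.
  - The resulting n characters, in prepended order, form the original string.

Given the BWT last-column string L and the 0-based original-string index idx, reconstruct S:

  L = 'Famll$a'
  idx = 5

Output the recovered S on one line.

LF mapping: 1 2 6 4 5 0 3
Walk LF starting at row 5, prepending L[row]:
  step 1: row=5, L[5]='$', prepend. Next row=LF[5]=0
  step 2: row=0, L[0]='F', prepend. Next row=LF[0]=1
  step 3: row=1, L[1]='a', prepend. Next row=LF[1]=2
  step 4: row=2, L[2]='m', prepend. Next row=LF[2]=6
  step 5: row=6, L[6]='a', prepend. Next row=LF[6]=3
  step 6: row=3, L[3]='l', prepend. Next row=LF[3]=4
  step 7: row=4, L[4]='l', prepend. Next row=LF[4]=5
Reversed output: llamaF$

Answer: llamaF$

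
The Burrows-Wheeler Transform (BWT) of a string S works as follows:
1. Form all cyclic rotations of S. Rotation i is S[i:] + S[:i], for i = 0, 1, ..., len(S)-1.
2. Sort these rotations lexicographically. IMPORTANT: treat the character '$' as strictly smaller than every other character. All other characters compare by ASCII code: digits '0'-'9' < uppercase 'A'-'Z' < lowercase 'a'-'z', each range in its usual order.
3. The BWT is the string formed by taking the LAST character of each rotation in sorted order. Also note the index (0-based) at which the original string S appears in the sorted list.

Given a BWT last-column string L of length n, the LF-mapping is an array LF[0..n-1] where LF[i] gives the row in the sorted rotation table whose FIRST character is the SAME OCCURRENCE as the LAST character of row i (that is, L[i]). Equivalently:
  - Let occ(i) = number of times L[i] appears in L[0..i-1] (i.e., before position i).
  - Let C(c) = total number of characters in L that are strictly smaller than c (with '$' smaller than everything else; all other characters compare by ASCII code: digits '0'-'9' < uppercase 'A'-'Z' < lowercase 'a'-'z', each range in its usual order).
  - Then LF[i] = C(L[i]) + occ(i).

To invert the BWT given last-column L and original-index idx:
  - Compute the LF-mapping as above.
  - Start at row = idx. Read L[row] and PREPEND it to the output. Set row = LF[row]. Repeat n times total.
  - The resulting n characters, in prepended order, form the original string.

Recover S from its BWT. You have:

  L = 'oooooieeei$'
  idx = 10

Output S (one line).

Answer: oiioeoeoeo$

Derivation:
LF mapping: 6 7 8 9 10 4 1 2 3 5 0
Walk LF starting at row 10, prepending L[row]:
  step 1: row=10, L[10]='$', prepend. Next row=LF[10]=0
  step 2: row=0, L[0]='o', prepend. Next row=LF[0]=6
  step 3: row=6, L[6]='e', prepend. Next row=LF[6]=1
  step 4: row=1, L[1]='o', prepend. Next row=LF[1]=7
  step 5: row=7, L[7]='e', prepend. Next row=LF[7]=2
  step 6: row=2, L[2]='o', prepend. Next row=LF[2]=8
  step 7: row=8, L[8]='e', prepend. Next row=LF[8]=3
  step 8: row=3, L[3]='o', prepend. Next row=LF[3]=9
  step 9: row=9, L[9]='i', prepend. Next row=LF[9]=5
  step 10: row=5, L[5]='i', prepend. Next row=LF[5]=4
  step 11: row=4, L[4]='o', prepend. Next row=LF[4]=10
Reversed output: oiioeoeoeo$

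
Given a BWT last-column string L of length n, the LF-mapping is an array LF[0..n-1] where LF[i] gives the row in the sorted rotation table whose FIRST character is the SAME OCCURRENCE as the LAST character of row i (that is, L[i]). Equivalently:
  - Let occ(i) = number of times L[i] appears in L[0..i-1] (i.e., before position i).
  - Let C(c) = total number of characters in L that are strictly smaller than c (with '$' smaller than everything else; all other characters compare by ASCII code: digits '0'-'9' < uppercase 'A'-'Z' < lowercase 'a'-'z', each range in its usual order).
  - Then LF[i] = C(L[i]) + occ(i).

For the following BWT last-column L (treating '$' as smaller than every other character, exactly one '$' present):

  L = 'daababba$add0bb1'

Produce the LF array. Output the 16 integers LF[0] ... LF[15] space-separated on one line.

Char counts: '$':1, '0':1, '1':1, 'a':5, 'b':5, 'd':3
C (first-col start): C('$')=0, C('0')=1, C('1')=2, C('a')=3, C('b')=8, C('d')=13
L[0]='d': occ=0, LF[0]=C('d')+0=13+0=13
L[1]='a': occ=0, LF[1]=C('a')+0=3+0=3
L[2]='a': occ=1, LF[2]=C('a')+1=3+1=4
L[3]='b': occ=0, LF[3]=C('b')+0=8+0=8
L[4]='a': occ=2, LF[4]=C('a')+2=3+2=5
L[5]='b': occ=1, LF[5]=C('b')+1=8+1=9
L[6]='b': occ=2, LF[6]=C('b')+2=8+2=10
L[7]='a': occ=3, LF[7]=C('a')+3=3+3=6
L[8]='$': occ=0, LF[8]=C('$')+0=0+0=0
L[9]='a': occ=4, LF[9]=C('a')+4=3+4=7
L[10]='d': occ=1, LF[10]=C('d')+1=13+1=14
L[11]='d': occ=2, LF[11]=C('d')+2=13+2=15
L[12]='0': occ=0, LF[12]=C('0')+0=1+0=1
L[13]='b': occ=3, LF[13]=C('b')+3=8+3=11
L[14]='b': occ=4, LF[14]=C('b')+4=8+4=12
L[15]='1': occ=0, LF[15]=C('1')+0=2+0=2

Answer: 13 3 4 8 5 9 10 6 0 7 14 15 1 11 12 2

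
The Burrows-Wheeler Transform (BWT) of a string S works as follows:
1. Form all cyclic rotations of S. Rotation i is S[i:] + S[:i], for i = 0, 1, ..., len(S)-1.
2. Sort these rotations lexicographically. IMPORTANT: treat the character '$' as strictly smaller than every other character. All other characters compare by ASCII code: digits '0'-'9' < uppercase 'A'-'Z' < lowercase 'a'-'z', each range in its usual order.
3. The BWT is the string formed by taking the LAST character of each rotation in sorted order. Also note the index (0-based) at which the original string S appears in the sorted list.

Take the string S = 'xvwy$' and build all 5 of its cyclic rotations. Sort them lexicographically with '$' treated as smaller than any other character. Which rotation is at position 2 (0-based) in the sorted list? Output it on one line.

All 5 rotations (rotation i = S[i:]+S[:i]):
  rot[0] = xvwy$
  rot[1] = vwy$x
  rot[2] = wy$xv
  rot[3] = y$xvw
  rot[4] = $xvwy
Sorted (with $ < everything):
  sorted[0] = $xvwy
  sorted[1] = vwy$x
  sorted[2] = wy$xv
  sorted[3] = xvwy$
  sorted[4] = y$xvw
sorted[2] = wy$xv

Answer: wy$xv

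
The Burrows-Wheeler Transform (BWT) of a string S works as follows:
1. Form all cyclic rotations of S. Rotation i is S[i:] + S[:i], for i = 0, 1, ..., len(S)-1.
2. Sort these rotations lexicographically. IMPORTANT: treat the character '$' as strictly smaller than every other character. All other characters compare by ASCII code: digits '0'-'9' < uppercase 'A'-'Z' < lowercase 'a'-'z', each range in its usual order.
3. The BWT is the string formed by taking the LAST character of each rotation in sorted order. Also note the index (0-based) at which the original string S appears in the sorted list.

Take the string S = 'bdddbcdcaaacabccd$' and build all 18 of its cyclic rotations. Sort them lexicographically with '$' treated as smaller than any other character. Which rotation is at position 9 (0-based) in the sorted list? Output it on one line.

Answer: cabccd$bdddbcdcaaa

Derivation:
All 18 rotations (rotation i = S[i:]+S[:i]):
  rot[0] = bdddbcdcaaacabccd$
  rot[1] = dddbcdcaaacabccd$b
  rot[2] = ddbcdcaaacabccd$bd
  rot[3] = dbcdcaaacabccd$bdd
  rot[4] = bcdcaaacabccd$bddd
  rot[5] = cdcaaacabccd$bdddb
  rot[6] = dcaaacabccd$bdddbc
  rot[7] = caaacabccd$bdddbcd
  rot[8] = aaacabccd$bdddbcdc
  rot[9] = aacabccd$bdddbcdca
  rot[10] = acabccd$bdddbcdcaa
  rot[11] = cabccd$bdddbcdcaaa
  rot[12] = abccd$bdddbcdcaaac
  rot[13] = bccd$bdddbcdcaaaca
  rot[14] = ccd$bdddbcdcaaacab
  rot[15] = cd$bdddbcdcaaacabc
  rot[16] = d$bdddbcdcaaacabcc
  rot[17] = $bdddbcdcaaacabccd
Sorted (with $ < everything):
  sorted[0] = $bdddbcdcaaacabccd
  sorted[1] = aaacabccd$bdddbcdc
  sorted[2] = aacabccd$bdddbcdca
  sorted[3] = abccd$bdddbcdcaaac
  sorted[4] = acabccd$bdddbcdcaa
  sorted[5] = bccd$bdddbcdcaaaca
  sorted[6] = bcdcaaacabccd$bddd
  sorted[7] = bdddbcdcaaacabccd$
  sorted[8] = caaacabccd$bdddbcd
  sorted[9] = cabccd$bdddbcdcaaa
  sorted[10] = ccd$bdddbcdcaaacab
  sorted[11] = cd$bdddbcdcaaacabc
  sorted[12] = cdcaaacabccd$bdddb
  sorted[13] = d$bdddbcdcaaacabcc
  sorted[14] = dbcdcaaacabccd$bdd
  sorted[15] = dcaaacabccd$bdddbc
  sorted[16] = ddbcdcaaacabccd$bd
  sorted[17] = dddbcdcaaacabccd$b
sorted[9] = cabccd$bdddbcdcaaa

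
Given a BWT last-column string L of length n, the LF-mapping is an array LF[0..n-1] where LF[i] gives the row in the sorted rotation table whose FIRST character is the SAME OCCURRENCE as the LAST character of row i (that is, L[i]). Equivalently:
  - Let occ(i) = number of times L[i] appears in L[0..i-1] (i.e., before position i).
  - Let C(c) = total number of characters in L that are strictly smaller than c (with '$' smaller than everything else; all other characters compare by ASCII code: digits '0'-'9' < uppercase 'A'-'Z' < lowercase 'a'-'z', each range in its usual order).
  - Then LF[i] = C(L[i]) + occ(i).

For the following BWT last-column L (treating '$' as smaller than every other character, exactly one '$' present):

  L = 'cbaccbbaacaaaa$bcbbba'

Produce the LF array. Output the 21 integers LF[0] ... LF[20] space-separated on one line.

Answer: 16 9 1 17 18 10 11 2 3 19 4 5 6 7 0 12 20 13 14 15 8

Derivation:
Char counts: '$':1, 'a':8, 'b':7, 'c':5
C (first-col start): C('$')=0, C('a')=1, C('b')=9, C('c')=16
L[0]='c': occ=0, LF[0]=C('c')+0=16+0=16
L[1]='b': occ=0, LF[1]=C('b')+0=9+0=9
L[2]='a': occ=0, LF[2]=C('a')+0=1+0=1
L[3]='c': occ=1, LF[3]=C('c')+1=16+1=17
L[4]='c': occ=2, LF[4]=C('c')+2=16+2=18
L[5]='b': occ=1, LF[5]=C('b')+1=9+1=10
L[6]='b': occ=2, LF[6]=C('b')+2=9+2=11
L[7]='a': occ=1, LF[7]=C('a')+1=1+1=2
L[8]='a': occ=2, LF[8]=C('a')+2=1+2=3
L[9]='c': occ=3, LF[9]=C('c')+3=16+3=19
L[10]='a': occ=3, LF[10]=C('a')+3=1+3=4
L[11]='a': occ=4, LF[11]=C('a')+4=1+4=5
L[12]='a': occ=5, LF[12]=C('a')+5=1+5=6
L[13]='a': occ=6, LF[13]=C('a')+6=1+6=7
L[14]='$': occ=0, LF[14]=C('$')+0=0+0=0
L[15]='b': occ=3, LF[15]=C('b')+3=9+3=12
L[16]='c': occ=4, LF[16]=C('c')+4=16+4=20
L[17]='b': occ=4, LF[17]=C('b')+4=9+4=13
L[18]='b': occ=5, LF[18]=C('b')+5=9+5=14
L[19]='b': occ=6, LF[19]=C('b')+6=9+6=15
L[20]='a': occ=7, LF[20]=C('a')+7=1+7=8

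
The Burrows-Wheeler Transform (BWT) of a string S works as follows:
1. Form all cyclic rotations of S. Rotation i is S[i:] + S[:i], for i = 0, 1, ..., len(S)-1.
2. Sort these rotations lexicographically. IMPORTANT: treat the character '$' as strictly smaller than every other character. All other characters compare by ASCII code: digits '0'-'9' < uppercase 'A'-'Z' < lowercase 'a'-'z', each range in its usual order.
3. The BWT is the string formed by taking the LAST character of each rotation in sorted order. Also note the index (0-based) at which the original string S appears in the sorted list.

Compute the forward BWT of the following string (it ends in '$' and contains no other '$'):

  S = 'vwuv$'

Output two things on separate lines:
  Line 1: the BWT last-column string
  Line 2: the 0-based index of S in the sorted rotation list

Answer: vwu$v
3

Derivation:
All 5 rotations (rotation i = S[i:]+S[:i]):
  rot[0] = vwuv$
  rot[1] = wuv$v
  rot[2] = uv$vw
  rot[3] = v$vwu
  rot[4] = $vwuv
Sorted (with $ < everything):
  sorted[0] = $vwuv  (last char: 'v')
  sorted[1] = uv$vw  (last char: 'w')
  sorted[2] = v$vwu  (last char: 'u')
  sorted[3] = vwuv$  (last char: '$')
  sorted[4] = wuv$v  (last char: 'v')
Last column: vwu$v
Original string S is at sorted index 3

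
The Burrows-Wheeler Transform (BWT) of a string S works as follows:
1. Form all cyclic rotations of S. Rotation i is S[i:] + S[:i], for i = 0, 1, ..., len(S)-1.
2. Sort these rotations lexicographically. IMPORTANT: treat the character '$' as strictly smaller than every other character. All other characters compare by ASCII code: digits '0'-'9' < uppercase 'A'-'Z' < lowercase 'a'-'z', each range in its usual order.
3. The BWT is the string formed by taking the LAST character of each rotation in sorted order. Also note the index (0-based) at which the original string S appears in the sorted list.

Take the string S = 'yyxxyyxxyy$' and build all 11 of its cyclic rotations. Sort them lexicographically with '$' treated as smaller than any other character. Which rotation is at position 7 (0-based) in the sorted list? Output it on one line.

Answer: yxxyyxxyy$y

Derivation:
All 11 rotations (rotation i = S[i:]+S[:i]):
  rot[0] = yyxxyyxxyy$
  rot[1] = yxxyyxxyy$y
  rot[2] = xxyyxxyy$yy
  rot[3] = xyyxxyy$yyx
  rot[4] = yyxxyy$yyxx
  rot[5] = yxxyy$yyxxy
  rot[6] = xxyy$yyxxyy
  rot[7] = xyy$yyxxyyx
  rot[8] = yy$yyxxyyxx
  rot[9] = y$yyxxyyxxy
  rot[10] = $yyxxyyxxyy
Sorted (with $ < everything):
  sorted[0] = $yyxxyyxxyy
  sorted[1] = xxyy$yyxxyy
  sorted[2] = xxyyxxyy$yy
  sorted[3] = xyy$yyxxyyx
  sorted[4] = xyyxxyy$yyx
  sorted[5] = y$yyxxyyxxy
  sorted[6] = yxxyy$yyxxy
  sorted[7] = yxxyyxxyy$y
  sorted[8] = yy$yyxxyyxx
  sorted[9] = yyxxyy$yyxx
  sorted[10] = yyxxyyxxyy$
sorted[7] = yxxyyxxyy$y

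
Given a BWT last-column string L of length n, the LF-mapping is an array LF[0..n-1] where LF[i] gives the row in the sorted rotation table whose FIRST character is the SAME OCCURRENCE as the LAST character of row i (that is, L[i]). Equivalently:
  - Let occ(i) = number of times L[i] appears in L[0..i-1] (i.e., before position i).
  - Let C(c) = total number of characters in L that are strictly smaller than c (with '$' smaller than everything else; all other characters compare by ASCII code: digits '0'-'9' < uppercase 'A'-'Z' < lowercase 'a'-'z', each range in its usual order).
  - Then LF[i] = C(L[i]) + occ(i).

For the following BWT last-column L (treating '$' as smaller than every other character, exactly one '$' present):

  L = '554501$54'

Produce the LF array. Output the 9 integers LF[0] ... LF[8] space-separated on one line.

Answer: 5 6 3 7 1 2 0 8 4

Derivation:
Char counts: '$':1, '0':1, '1':1, '4':2, '5':4
C (first-col start): C('$')=0, C('0')=1, C('1')=2, C('4')=3, C('5')=5
L[0]='5': occ=0, LF[0]=C('5')+0=5+0=5
L[1]='5': occ=1, LF[1]=C('5')+1=5+1=6
L[2]='4': occ=0, LF[2]=C('4')+0=3+0=3
L[3]='5': occ=2, LF[3]=C('5')+2=5+2=7
L[4]='0': occ=0, LF[4]=C('0')+0=1+0=1
L[5]='1': occ=0, LF[5]=C('1')+0=2+0=2
L[6]='$': occ=0, LF[6]=C('$')+0=0+0=0
L[7]='5': occ=3, LF[7]=C('5')+3=5+3=8
L[8]='4': occ=1, LF[8]=C('4')+1=3+1=4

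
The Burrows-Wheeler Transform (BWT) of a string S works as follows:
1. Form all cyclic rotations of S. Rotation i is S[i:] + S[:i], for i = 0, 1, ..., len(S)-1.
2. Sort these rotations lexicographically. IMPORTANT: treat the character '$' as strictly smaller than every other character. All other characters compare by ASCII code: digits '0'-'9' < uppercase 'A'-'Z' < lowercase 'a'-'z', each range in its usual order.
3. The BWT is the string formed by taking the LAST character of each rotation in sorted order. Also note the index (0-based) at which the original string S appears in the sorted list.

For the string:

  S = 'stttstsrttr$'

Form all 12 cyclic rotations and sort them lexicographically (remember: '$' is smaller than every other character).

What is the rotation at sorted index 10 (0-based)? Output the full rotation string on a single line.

All 12 rotations (rotation i = S[i:]+S[:i]):
  rot[0] = stttstsrttr$
  rot[1] = tttstsrttr$s
  rot[2] = ttstsrttr$st
  rot[3] = tstsrttr$stt
  rot[4] = stsrttr$sttt
  rot[5] = tsrttr$sttts
  rot[6] = srttr$stttst
  rot[7] = rttr$stttsts
  rot[8] = ttr$stttstsr
  rot[9] = tr$stttstsrt
  rot[10] = r$stttstsrtt
  rot[11] = $stttstsrttr
Sorted (with $ < everything):
  sorted[0] = $stttstsrttr
  sorted[1] = r$stttstsrtt
  sorted[2] = rttr$stttsts
  sorted[3] = srttr$stttst
  sorted[4] = stsrttr$sttt
  sorted[5] = stttstsrttr$
  sorted[6] = tr$stttstsrt
  sorted[7] = tsrttr$sttts
  sorted[8] = tstsrttr$stt
  sorted[9] = ttr$stttstsr
  sorted[10] = ttstsrttr$st
  sorted[11] = tttstsrttr$s
sorted[10] = ttstsrttr$st

Answer: ttstsrttr$st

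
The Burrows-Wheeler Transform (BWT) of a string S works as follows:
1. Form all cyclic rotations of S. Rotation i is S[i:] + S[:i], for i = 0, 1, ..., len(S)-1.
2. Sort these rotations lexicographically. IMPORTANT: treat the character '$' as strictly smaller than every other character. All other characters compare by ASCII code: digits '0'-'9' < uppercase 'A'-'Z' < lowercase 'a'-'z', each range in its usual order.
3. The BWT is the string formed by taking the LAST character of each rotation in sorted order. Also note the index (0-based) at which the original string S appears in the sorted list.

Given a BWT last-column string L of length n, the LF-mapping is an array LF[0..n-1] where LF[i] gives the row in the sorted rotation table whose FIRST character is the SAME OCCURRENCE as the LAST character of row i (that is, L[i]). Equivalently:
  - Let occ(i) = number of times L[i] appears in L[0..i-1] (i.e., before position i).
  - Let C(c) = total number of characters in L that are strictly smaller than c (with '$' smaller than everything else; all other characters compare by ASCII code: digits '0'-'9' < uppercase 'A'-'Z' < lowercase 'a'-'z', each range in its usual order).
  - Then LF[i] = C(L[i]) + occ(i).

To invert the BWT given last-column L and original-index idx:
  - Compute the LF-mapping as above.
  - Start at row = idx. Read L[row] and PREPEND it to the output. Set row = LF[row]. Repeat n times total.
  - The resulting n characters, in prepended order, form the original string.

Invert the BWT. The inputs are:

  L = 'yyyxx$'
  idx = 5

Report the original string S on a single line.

Answer: yxyxy$

Derivation:
LF mapping: 3 4 5 1 2 0
Walk LF starting at row 5, prepending L[row]:
  step 1: row=5, L[5]='$', prepend. Next row=LF[5]=0
  step 2: row=0, L[0]='y', prepend. Next row=LF[0]=3
  step 3: row=3, L[3]='x', prepend. Next row=LF[3]=1
  step 4: row=1, L[1]='y', prepend. Next row=LF[1]=4
  step 5: row=4, L[4]='x', prepend. Next row=LF[4]=2
  step 6: row=2, L[2]='y', prepend. Next row=LF[2]=5
Reversed output: yxyxy$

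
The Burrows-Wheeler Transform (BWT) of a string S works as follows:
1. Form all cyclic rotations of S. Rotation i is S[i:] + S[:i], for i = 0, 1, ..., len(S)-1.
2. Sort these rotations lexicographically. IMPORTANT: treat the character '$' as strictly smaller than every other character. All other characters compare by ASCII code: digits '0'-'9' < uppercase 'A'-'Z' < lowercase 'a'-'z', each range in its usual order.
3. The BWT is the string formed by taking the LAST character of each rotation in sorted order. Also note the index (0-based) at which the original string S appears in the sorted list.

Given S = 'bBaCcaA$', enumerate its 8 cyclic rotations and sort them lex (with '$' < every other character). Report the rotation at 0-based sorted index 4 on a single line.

Answer: aA$bBaCc

Derivation:
All 8 rotations (rotation i = S[i:]+S[:i]):
  rot[0] = bBaCcaA$
  rot[1] = BaCcaA$b
  rot[2] = aCcaA$bB
  rot[3] = CcaA$bBa
  rot[4] = caA$bBaC
  rot[5] = aA$bBaCc
  rot[6] = A$bBaCca
  rot[7] = $bBaCcaA
Sorted (with $ < everything):
  sorted[0] = $bBaCcaA
  sorted[1] = A$bBaCca
  sorted[2] = BaCcaA$b
  sorted[3] = CcaA$bBa
  sorted[4] = aA$bBaCc
  sorted[5] = aCcaA$bB
  sorted[6] = bBaCcaA$
  sorted[7] = caA$bBaC
sorted[4] = aA$bBaCc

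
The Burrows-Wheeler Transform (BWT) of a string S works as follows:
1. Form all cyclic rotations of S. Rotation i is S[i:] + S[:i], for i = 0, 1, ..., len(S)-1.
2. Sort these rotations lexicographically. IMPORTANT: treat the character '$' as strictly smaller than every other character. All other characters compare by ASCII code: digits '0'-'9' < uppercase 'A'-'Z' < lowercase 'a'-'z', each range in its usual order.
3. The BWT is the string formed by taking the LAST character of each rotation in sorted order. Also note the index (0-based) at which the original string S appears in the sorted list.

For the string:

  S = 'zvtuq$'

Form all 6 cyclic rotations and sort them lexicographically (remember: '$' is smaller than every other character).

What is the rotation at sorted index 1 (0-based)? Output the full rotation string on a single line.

All 6 rotations (rotation i = S[i:]+S[:i]):
  rot[0] = zvtuq$
  rot[1] = vtuq$z
  rot[2] = tuq$zv
  rot[3] = uq$zvt
  rot[4] = q$zvtu
  rot[5] = $zvtuq
Sorted (with $ < everything):
  sorted[0] = $zvtuq
  sorted[1] = q$zvtu
  sorted[2] = tuq$zv
  sorted[3] = uq$zvt
  sorted[4] = vtuq$z
  sorted[5] = zvtuq$
sorted[1] = q$zvtu

Answer: q$zvtu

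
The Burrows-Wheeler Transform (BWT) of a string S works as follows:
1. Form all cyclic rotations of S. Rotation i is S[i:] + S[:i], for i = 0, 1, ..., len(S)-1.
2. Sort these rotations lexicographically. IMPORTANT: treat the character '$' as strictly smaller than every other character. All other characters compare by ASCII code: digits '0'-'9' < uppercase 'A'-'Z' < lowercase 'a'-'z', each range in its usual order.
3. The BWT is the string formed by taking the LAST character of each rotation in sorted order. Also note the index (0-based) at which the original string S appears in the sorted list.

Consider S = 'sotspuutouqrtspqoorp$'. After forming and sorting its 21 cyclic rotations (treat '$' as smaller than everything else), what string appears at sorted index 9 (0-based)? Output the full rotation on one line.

Answer: qrtspqoorp$sotspuutou

Derivation:
All 21 rotations (rotation i = S[i:]+S[:i]):
  rot[0] = sotspuutouqrtspqoorp$
  rot[1] = otspuutouqrtspqoorp$s
  rot[2] = tspuutouqrtspqoorp$so
  rot[3] = spuutouqrtspqoorp$sot
  rot[4] = puutouqrtspqoorp$sots
  rot[5] = uutouqrtspqoorp$sotsp
  rot[6] = utouqrtspqoorp$sotspu
  rot[7] = touqrtspqoorp$sotspuu
  rot[8] = ouqrtspqoorp$sotspuut
  rot[9] = uqrtspqoorp$sotspuuto
  rot[10] = qrtspqoorp$sotspuutou
  rot[11] = rtspqoorp$sotspuutouq
  rot[12] = tspqoorp$sotspuutouqr
  rot[13] = spqoorp$sotspuutouqrt
  rot[14] = pqoorp$sotspuutouqrts
  rot[15] = qoorp$sotspuutouqrtsp
  rot[16] = oorp$sotspuutouqrtspq
  rot[17] = orp$sotspuutouqrtspqo
  rot[18] = rp$sotspuutouqrtspqoo
  rot[19] = p$sotspuutouqrtspqoor
  rot[20] = $sotspuutouqrtspqoorp
Sorted (with $ < everything):
  sorted[0] = $sotspuutouqrtspqoorp
  sorted[1] = oorp$sotspuutouqrtspq
  sorted[2] = orp$sotspuutouqrtspqo
  sorted[3] = otspuutouqrtspqoorp$s
  sorted[4] = ouqrtspqoorp$sotspuut
  sorted[5] = p$sotspuutouqrtspqoor
  sorted[6] = pqoorp$sotspuutouqrts
  sorted[7] = puutouqrtspqoorp$sots
  sorted[8] = qoorp$sotspuutouqrtsp
  sorted[9] = qrtspqoorp$sotspuutou
  sorted[10] = rp$sotspuutouqrtspqoo
  sorted[11] = rtspqoorp$sotspuutouq
  sorted[12] = sotspuutouqrtspqoorp$
  sorted[13] = spqoorp$sotspuutouqrt
  sorted[14] = spuutouqrtspqoorp$sot
  sorted[15] = touqrtspqoorp$sotspuu
  sorted[16] = tspqoorp$sotspuutouqr
  sorted[17] = tspuutouqrtspqoorp$so
  sorted[18] = uqrtspqoorp$sotspuuto
  sorted[19] = utouqrtspqoorp$sotspu
  sorted[20] = uutouqrtspqoorp$sotsp
sorted[9] = qrtspqoorp$sotspuutou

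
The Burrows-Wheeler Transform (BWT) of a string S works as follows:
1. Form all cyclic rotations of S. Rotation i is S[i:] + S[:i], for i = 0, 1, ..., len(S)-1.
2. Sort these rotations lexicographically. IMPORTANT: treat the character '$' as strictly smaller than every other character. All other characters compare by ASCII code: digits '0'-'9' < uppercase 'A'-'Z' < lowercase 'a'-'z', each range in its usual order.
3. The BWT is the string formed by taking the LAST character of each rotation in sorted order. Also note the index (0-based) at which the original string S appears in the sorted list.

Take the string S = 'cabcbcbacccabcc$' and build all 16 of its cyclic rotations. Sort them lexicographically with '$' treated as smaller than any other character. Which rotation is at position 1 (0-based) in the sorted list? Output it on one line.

Answer: abcbcbacccabcc$c

Derivation:
All 16 rotations (rotation i = S[i:]+S[:i]):
  rot[0] = cabcbcbacccabcc$
  rot[1] = abcbcbacccabcc$c
  rot[2] = bcbcbacccabcc$ca
  rot[3] = cbcbacccabcc$cab
  rot[4] = bcbacccabcc$cabc
  rot[5] = cbacccabcc$cabcb
  rot[6] = bacccabcc$cabcbc
  rot[7] = acccabcc$cabcbcb
  rot[8] = cccabcc$cabcbcba
  rot[9] = ccabcc$cabcbcbac
  rot[10] = cabcc$cabcbcbacc
  rot[11] = abcc$cabcbcbaccc
  rot[12] = bcc$cabcbcbaccca
  rot[13] = cc$cabcbcbacccab
  rot[14] = c$cabcbcbacccabc
  rot[15] = $cabcbcbacccabcc
Sorted (with $ < everything):
  sorted[0] = $cabcbcbacccabcc
  sorted[1] = abcbcbacccabcc$c
  sorted[2] = abcc$cabcbcbaccc
  sorted[3] = acccabcc$cabcbcb
  sorted[4] = bacccabcc$cabcbc
  sorted[5] = bcbacccabcc$cabc
  sorted[6] = bcbcbacccabcc$ca
  sorted[7] = bcc$cabcbcbaccca
  sorted[8] = c$cabcbcbacccabc
  sorted[9] = cabcbcbacccabcc$
  sorted[10] = cabcc$cabcbcbacc
  sorted[11] = cbacccabcc$cabcb
  sorted[12] = cbcbacccabcc$cab
  sorted[13] = cc$cabcbcbacccab
  sorted[14] = ccabcc$cabcbcbac
  sorted[15] = cccabcc$cabcbcba
sorted[1] = abcbcbacccabcc$c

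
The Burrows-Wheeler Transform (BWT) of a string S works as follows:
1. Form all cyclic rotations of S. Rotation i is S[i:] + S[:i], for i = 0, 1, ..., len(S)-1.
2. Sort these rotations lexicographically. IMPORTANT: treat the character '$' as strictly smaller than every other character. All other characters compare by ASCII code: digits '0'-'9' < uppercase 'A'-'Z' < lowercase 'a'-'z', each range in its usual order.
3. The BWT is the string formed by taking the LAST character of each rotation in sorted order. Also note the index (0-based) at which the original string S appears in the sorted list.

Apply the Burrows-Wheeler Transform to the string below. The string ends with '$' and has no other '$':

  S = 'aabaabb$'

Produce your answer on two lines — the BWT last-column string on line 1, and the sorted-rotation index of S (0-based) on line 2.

All 8 rotations (rotation i = S[i:]+S[:i]):
  rot[0] = aabaabb$
  rot[1] = abaabb$a
  rot[2] = baabb$aa
  rot[3] = aabb$aab
  rot[4] = abb$aaba
  rot[5] = bb$aabaa
  rot[6] = b$aabaab
  rot[7] = $aabaabb
Sorted (with $ < everything):
  sorted[0] = $aabaabb  (last char: 'b')
  sorted[1] = aabaabb$  (last char: '$')
  sorted[2] = aabb$aab  (last char: 'b')
  sorted[3] = abaabb$a  (last char: 'a')
  sorted[4] = abb$aaba  (last char: 'a')
  sorted[5] = b$aabaab  (last char: 'b')
  sorted[6] = baabb$aa  (last char: 'a')
  sorted[7] = bb$aabaa  (last char: 'a')
Last column: b$baabaa
Original string S is at sorted index 1

Answer: b$baabaa
1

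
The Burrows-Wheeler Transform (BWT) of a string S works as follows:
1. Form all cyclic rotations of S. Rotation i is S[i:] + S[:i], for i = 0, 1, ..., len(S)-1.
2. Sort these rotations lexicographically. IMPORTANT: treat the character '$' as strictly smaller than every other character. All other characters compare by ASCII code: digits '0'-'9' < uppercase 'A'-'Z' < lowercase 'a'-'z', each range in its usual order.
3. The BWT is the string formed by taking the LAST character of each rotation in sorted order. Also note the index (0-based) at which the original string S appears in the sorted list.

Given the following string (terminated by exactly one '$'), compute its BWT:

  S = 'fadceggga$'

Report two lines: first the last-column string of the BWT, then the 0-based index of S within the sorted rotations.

All 10 rotations (rotation i = S[i:]+S[:i]):
  rot[0] = fadceggga$
  rot[1] = adceggga$f
  rot[2] = dceggga$fa
  rot[3] = ceggga$fad
  rot[4] = eggga$fadc
  rot[5] = ggga$fadce
  rot[6] = gga$fadceg
  rot[7] = ga$fadcegg
  rot[8] = a$fadceggg
  rot[9] = $fadceggga
Sorted (with $ < everything):
  sorted[0] = $fadceggga  (last char: 'a')
  sorted[1] = a$fadceggg  (last char: 'g')
  sorted[2] = adceggga$f  (last char: 'f')
  sorted[3] = ceggga$fad  (last char: 'd')
  sorted[4] = dceggga$fa  (last char: 'a')
  sorted[5] = eggga$fadc  (last char: 'c')
  sorted[6] = fadceggga$  (last char: '$')
  sorted[7] = ga$fadcegg  (last char: 'g')
  sorted[8] = gga$fadceg  (last char: 'g')
  sorted[9] = ggga$fadce  (last char: 'e')
Last column: agfdac$gge
Original string S is at sorted index 6

Answer: agfdac$gge
6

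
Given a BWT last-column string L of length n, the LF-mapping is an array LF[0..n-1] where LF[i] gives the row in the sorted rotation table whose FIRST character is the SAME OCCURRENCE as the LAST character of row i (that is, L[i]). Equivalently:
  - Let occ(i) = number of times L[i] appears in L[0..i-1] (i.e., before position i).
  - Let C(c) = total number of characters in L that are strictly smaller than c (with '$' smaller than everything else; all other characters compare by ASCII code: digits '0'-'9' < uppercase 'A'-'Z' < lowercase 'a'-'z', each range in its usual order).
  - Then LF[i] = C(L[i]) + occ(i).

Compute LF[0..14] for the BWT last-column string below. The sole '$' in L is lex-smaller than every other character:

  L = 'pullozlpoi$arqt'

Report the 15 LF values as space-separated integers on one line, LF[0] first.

Answer: 8 13 3 4 6 14 5 9 7 2 0 1 11 10 12

Derivation:
Char counts: '$':1, 'a':1, 'i':1, 'l':3, 'o':2, 'p':2, 'q':1, 'r':1, 't':1, 'u':1, 'z':1
C (first-col start): C('$')=0, C('a')=1, C('i')=2, C('l')=3, C('o')=6, C('p')=8, C('q')=10, C('r')=11, C('t')=12, C('u')=13, C('z')=14
L[0]='p': occ=0, LF[0]=C('p')+0=8+0=8
L[1]='u': occ=0, LF[1]=C('u')+0=13+0=13
L[2]='l': occ=0, LF[2]=C('l')+0=3+0=3
L[3]='l': occ=1, LF[3]=C('l')+1=3+1=4
L[4]='o': occ=0, LF[4]=C('o')+0=6+0=6
L[5]='z': occ=0, LF[5]=C('z')+0=14+0=14
L[6]='l': occ=2, LF[6]=C('l')+2=3+2=5
L[7]='p': occ=1, LF[7]=C('p')+1=8+1=9
L[8]='o': occ=1, LF[8]=C('o')+1=6+1=7
L[9]='i': occ=0, LF[9]=C('i')+0=2+0=2
L[10]='$': occ=0, LF[10]=C('$')+0=0+0=0
L[11]='a': occ=0, LF[11]=C('a')+0=1+0=1
L[12]='r': occ=0, LF[12]=C('r')+0=11+0=11
L[13]='q': occ=0, LF[13]=C('q')+0=10+0=10
L[14]='t': occ=0, LF[14]=C('t')+0=12+0=12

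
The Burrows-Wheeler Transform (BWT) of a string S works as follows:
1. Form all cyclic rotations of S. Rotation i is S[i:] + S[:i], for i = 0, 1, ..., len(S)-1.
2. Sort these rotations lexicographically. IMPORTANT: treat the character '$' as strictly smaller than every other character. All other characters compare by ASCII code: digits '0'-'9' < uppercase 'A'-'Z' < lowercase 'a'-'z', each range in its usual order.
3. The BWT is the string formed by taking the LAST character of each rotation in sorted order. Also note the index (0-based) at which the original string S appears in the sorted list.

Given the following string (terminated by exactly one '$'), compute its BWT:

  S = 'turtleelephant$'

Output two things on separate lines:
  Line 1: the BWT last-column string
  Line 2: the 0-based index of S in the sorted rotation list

All 15 rotations (rotation i = S[i:]+S[:i]):
  rot[0] = turtleelephant$
  rot[1] = urtleelephant$t
  rot[2] = rtleelephant$tu
  rot[3] = tleelephant$tur
  rot[4] = leelephant$turt
  rot[5] = eelephant$turtl
  rot[6] = elephant$turtle
  rot[7] = lephant$turtlee
  rot[8] = ephant$turtleel
  rot[9] = phant$turtleele
  rot[10] = hant$turtleelep
  rot[11] = ant$turtleeleph
  rot[12] = nt$turtleelepha
  rot[13] = t$turtleelephan
  rot[14] = $turtleelephant
Sorted (with $ < everything):
  sorted[0] = $turtleelephant  (last char: 't')
  sorted[1] = ant$turtleeleph  (last char: 'h')
  sorted[2] = eelephant$turtl  (last char: 'l')
  sorted[3] = elephant$turtle  (last char: 'e')
  sorted[4] = ephant$turtleel  (last char: 'l')
  sorted[5] = hant$turtleelep  (last char: 'p')
  sorted[6] = leelephant$turt  (last char: 't')
  sorted[7] = lephant$turtlee  (last char: 'e')
  sorted[8] = nt$turtleelepha  (last char: 'a')
  sorted[9] = phant$turtleele  (last char: 'e')
  sorted[10] = rtleelephant$tu  (last char: 'u')
  sorted[11] = t$turtleelephan  (last char: 'n')
  sorted[12] = tleelephant$tur  (last char: 'r')
  sorted[13] = turtleelephant$  (last char: '$')
  sorted[14] = urtleelephant$t  (last char: 't')
Last column: thlelpteaeunr$t
Original string S is at sorted index 13

Answer: thlelpteaeunr$t
13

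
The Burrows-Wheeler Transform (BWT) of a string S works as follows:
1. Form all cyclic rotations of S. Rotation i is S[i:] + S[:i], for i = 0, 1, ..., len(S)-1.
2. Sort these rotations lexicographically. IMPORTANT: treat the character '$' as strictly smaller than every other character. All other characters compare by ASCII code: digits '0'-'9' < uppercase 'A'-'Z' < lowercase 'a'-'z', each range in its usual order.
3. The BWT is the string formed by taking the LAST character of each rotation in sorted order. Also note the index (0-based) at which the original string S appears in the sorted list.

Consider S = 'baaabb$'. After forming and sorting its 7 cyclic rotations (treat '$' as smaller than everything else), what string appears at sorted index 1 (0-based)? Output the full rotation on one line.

All 7 rotations (rotation i = S[i:]+S[:i]):
  rot[0] = baaabb$
  rot[1] = aaabb$b
  rot[2] = aabb$ba
  rot[3] = abb$baa
  rot[4] = bb$baaa
  rot[5] = b$baaab
  rot[6] = $baaabb
Sorted (with $ < everything):
  sorted[0] = $baaabb
  sorted[1] = aaabb$b
  sorted[2] = aabb$ba
  sorted[3] = abb$baa
  sorted[4] = b$baaab
  sorted[5] = baaabb$
  sorted[6] = bb$baaa
sorted[1] = aaabb$b

Answer: aaabb$b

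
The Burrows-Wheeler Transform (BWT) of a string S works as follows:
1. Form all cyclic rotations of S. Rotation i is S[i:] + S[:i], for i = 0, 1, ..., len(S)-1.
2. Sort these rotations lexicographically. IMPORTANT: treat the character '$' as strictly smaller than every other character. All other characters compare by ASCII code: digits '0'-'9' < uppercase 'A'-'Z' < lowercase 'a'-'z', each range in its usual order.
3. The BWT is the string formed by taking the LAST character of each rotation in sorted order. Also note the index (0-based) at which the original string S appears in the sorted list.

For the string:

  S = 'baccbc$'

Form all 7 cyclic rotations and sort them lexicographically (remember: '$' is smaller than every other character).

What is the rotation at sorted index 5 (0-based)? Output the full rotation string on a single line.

All 7 rotations (rotation i = S[i:]+S[:i]):
  rot[0] = baccbc$
  rot[1] = accbc$b
  rot[2] = ccbc$ba
  rot[3] = cbc$bac
  rot[4] = bc$bacc
  rot[5] = c$baccb
  rot[6] = $baccbc
Sorted (with $ < everything):
  sorted[0] = $baccbc
  sorted[1] = accbc$b
  sorted[2] = baccbc$
  sorted[3] = bc$bacc
  sorted[4] = c$baccb
  sorted[5] = cbc$bac
  sorted[6] = ccbc$ba
sorted[5] = cbc$bac

Answer: cbc$bac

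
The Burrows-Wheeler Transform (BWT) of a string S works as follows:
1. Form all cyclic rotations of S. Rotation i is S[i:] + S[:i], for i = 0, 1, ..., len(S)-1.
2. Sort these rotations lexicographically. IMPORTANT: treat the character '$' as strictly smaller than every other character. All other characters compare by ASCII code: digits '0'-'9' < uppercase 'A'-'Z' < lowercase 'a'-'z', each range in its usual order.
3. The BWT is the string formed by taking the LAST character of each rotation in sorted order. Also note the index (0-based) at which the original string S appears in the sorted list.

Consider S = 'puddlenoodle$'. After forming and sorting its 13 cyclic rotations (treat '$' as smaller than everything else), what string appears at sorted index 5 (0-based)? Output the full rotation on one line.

All 13 rotations (rotation i = S[i:]+S[:i]):
  rot[0] = puddlenoodle$
  rot[1] = uddlenoodle$p
  rot[2] = ddlenoodle$pu
  rot[3] = dlenoodle$pud
  rot[4] = lenoodle$pudd
  rot[5] = enoodle$puddl
  rot[6] = noodle$puddle
  rot[7] = oodle$puddlen
  rot[8] = odle$puddleno
  rot[9] = dle$puddlenoo
  rot[10] = le$puddlenood
  rot[11] = e$puddlenoodl
  rot[12] = $puddlenoodle
Sorted (with $ < everything):
  sorted[0] = $puddlenoodle
  sorted[1] = ddlenoodle$pu
  sorted[2] = dle$puddlenoo
  sorted[3] = dlenoodle$pud
  sorted[4] = e$puddlenoodl
  sorted[5] = enoodle$puddl
  sorted[6] = le$puddlenood
  sorted[7] = lenoodle$pudd
  sorted[8] = noodle$puddle
  sorted[9] = odle$puddleno
  sorted[10] = oodle$puddlen
  sorted[11] = puddlenoodle$
  sorted[12] = uddlenoodle$p
sorted[5] = enoodle$puddl

Answer: enoodle$puddl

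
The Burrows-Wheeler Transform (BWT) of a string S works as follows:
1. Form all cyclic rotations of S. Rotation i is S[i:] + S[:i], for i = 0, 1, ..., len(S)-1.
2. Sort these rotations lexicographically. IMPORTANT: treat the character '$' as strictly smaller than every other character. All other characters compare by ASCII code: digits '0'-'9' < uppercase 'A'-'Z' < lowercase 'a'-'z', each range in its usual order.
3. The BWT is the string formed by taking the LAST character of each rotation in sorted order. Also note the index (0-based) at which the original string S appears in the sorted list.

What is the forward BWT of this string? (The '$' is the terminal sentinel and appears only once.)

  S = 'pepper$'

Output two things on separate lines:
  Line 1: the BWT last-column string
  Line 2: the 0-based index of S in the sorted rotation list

All 7 rotations (rotation i = S[i:]+S[:i]):
  rot[0] = pepper$
  rot[1] = epper$p
  rot[2] = pper$pe
  rot[3] = per$pep
  rot[4] = er$pepp
  rot[5] = r$peppe
  rot[6] = $pepper
Sorted (with $ < everything):
  sorted[0] = $pepper  (last char: 'r')
  sorted[1] = epper$p  (last char: 'p')
  sorted[2] = er$pepp  (last char: 'p')
  sorted[3] = pepper$  (last char: '$')
  sorted[4] = per$pep  (last char: 'p')
  sorted[5] = pper$pe  (last char: 'e')
  sorted[6] = r$peppe  (last char: 'e')
Last column: rpp$pee
Original string S is at sorted index 3

Answer: rpp$pee
3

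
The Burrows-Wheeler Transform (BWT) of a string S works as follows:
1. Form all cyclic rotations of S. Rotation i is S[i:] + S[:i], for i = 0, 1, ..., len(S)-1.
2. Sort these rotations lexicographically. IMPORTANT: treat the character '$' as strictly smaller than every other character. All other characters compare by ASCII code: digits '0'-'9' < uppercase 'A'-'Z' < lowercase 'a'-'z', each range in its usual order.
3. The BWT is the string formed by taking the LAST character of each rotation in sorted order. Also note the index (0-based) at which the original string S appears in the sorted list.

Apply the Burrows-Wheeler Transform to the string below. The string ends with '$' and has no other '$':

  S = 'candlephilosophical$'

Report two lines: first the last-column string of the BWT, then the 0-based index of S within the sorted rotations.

All 20 rotations (rotation i = S[i:]+S[:i]):
  rot[0] = candlephilosophical$
  rot[1] = andlephilosophical$c
  rot[2] = ndlephilosophical$ca
  rot[3] = dlephilosophical$can
  rot[4] = lephilosophical$cand
  rot[5] = ephilosophical$candl
  rot[6] = philosophical$candle
  rot[7] = hilosophical$candlep
  rot[8] = ilosophical$candleph
  rot[9] = losophical$candlephi
  rot[10] = osophical$candlephil
  rot[11] = sophical$candlephilo
  rot[12] = ophical$candlephilos
  rot[13] = phical$candlephiloso
  rot[14] = hical$candlephilosop
  rot[15] = ical$candlephilosoph
  rot[16] = cal$candlephilosophi
  rot[17] = al$candlephilosophic
  rot[18] = l$candlephilosophica
  rot[19] = $candlephilosophical
Sorted (with $ < everything):
  sorted[0] = $candlephilosophical  (last char: 'l')
  sorted[1] = al$candlephilosophic  (last char: 'c')
  sorted[2] = andlephilosophical$c  (last char: 'c')
  sorted[3] = cal$candlephilosophi  (last char: 'i')
  sorted[4] = candlephilosophical$  (last char: '$')
  sorted[5] = dlephilosophical$can  (last char: 'n')
  sorted[6] = ephilosophical$candl  (last char: 'l')
  sorted[7] = hical$candlephilosop  (last char: 'p')
  sorted[8] = hilosophical$candlep  (last char: 'p')
  sorted[9] = ical$candlephilosoph  (last char: 'h')
  sorted[10] = ilosophical$candleph  (last char: 'h')
  sorted[11] = l$candlephilosophica  (last char: 'a')
  sorted[12] = lephilosophical$cand  (last char: 'd')
  sorted[13] = losophical$candlephi  (last char: 'i')
  sorted[14] = ndlephilosophical$ca  (last char: 'a')
  sorted[15] = ophical$candlephilos  (last char: 's')
  sorted[16] = osophical$candlephil  (last char: 'l')
  sorted[17] = phical$candlephiloso  (last char: 'o')
  sorted[18] = philosophical$candle  (last char: 'e')
  sorted[19] = sophical$candlephilo  (last char: 'o')
Last column: lcci$nlpphhadiasloeo
Original string S is at sorted index 4

Answer: lcci$nlpphhadiasloeo
4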